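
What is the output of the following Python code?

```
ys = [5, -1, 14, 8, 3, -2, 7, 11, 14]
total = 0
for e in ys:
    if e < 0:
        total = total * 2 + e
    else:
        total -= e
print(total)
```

-106

e=5: not <0, total = 0-5 = -5
e=-1: <0, total = (-5)*2+(-1) = -11
e=14: not <0, total = (-11)-14 = -25
e=8: not <0, total = (-25)-8 = -33
e=3: not <0, total = (-33)-3 = -36
e=-2: <0, total = (-36)*2+(-2) = -74
e=7: not <0, total = (-74)-7 = -81
e=11: not <0, total = (-81)-11 = -92
e=14: not <0, total = (-92)-14 = -106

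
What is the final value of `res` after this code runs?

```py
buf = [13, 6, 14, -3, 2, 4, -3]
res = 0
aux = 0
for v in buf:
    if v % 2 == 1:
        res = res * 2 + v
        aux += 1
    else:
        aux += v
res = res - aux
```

14

v=13: odd, res = 0*2+13 = 13; aux=1
v=6: not odd; aux=7
v=14: not odd; aux=21
v=-3: odd, res = 13*2+(-3) = 23; aux=22
v=2: not odd; aux=24
v=4: not odd; aux=28
v=-3: odd, res = 23*2+(-3) = 43; aux=29
res-aux = 43-29 = 14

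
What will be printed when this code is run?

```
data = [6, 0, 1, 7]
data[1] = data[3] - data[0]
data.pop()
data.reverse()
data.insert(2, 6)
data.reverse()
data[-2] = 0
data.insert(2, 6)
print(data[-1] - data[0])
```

-5

data[1] = data[3]-data[0] = 7-6 = 1 → [6, 1, 1, 7]
pop() removes 7 → [6, 1, 1]
reverse → [1, 1, 6]
insert 6 at 2 → [1, 1, 6, 6]
reverse → [6, 6, 1, 1]
data[-2] = 0 → [6, 6, 0, 1]
insert 6 at 2 → [6, 6, 6, 0, 1]
data[-1]-data[0] = 1-6 = -5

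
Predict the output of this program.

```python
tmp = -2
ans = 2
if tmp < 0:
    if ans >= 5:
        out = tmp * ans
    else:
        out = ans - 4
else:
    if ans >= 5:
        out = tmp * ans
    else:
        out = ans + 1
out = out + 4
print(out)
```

2

tmp=-2, ans=2
tmp < 0 is True; ans >= 5 is False
→ out = ans - 4 = -2
out = (-2)+4 = 2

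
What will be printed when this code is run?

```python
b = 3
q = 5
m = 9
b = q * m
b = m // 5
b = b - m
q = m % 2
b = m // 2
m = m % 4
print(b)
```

4

b = 5*9 = 45
b = 9//5 = 1
b = 1-9 = -8
q = 9%2 = 1
b = 9//2 = 4
m = 9%4 = 1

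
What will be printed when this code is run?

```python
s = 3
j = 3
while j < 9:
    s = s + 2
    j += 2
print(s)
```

j=3: s = 3+2 = 5
j=5: s = 5+2 = 7
j=7: s = 7+2 = 9

9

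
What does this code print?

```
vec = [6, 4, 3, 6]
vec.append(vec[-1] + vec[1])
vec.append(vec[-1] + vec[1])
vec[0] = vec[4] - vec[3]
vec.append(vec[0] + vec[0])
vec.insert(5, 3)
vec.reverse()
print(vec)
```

[8, 14, 3, 10, 6, 3, 4, 4]

append vec[-1]+vec[1] = 6+4 = 10 → [6, 4, 3, 6, 10]
append vec[-1]+vec[1] = 10+4 = 14 → [6, 4, 3, 6, 10, 14]
vec[0] = vec[4]-vec[3] = 10-6 = 4 → [4, 4, 3, 6, 10, 14]
append vec[0]+vec[0] = 4+4 = 8 → [4, 4, 3, 6, 10, 14, 8]
insert 3 at 5 → [4, 4, 3, 6, 10, 3, 14, 8]
reverse → [8, 14, 3, 10, 6, 3, 4, 4]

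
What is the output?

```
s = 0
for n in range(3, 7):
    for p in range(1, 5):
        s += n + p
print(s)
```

n=3,p=1: s = 0+4 = 4
n=3,p=2: s = 4+5 = 9
n=3,p=3: s = 9+6 = 15
n=3,p=4: s = 15+7 = 22
n=4,p=1: s = 22+5 = 27
n=4,p=2: s = 27+6 = 33
n=4,p=3: s = 33+7 = 40
n=4,p=4: s = 40+8 = 48
n=5,p=1: s = 48+6 = 54
n=5,p=2: s = 54+7 = 61
n=5,p=3: s = 61+8 = 69
n=5,p=4: s = 69+9 = 78
n=6,p=1: s = 78+7 = 85
n=6,p=2: s = 85+8 = 93
n=6,p=3: s = 93+9 = 102
n=6,p=4: s = 102+10 = 112

112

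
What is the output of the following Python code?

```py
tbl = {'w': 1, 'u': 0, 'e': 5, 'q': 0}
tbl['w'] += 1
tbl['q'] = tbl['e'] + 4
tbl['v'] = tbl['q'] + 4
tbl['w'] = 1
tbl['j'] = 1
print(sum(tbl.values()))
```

tbl['w'] = 1+1 = 2 → {'w': 2, 'u': 0, 'e': 5, 'q': 0}
tbl['q'] = tbl['e']+4 = 9 → {'w': 2, 'u': 0, 'e': 5, 'q': 9}
tbl['v'] = tbl['q']+4 = 13 → {'w': 2, 'u': 0, 'e': 5, 'q': 9, 'v': 13}
tbl['w'] = 1 → {'w': 1, 'u': 0, 'e': 5, 'q': 9, 'v': 13}
tbl['j'] = 1 → {'w': 1, 'u': 0, 'e': 5, 'q': 9, 'v': 13, 'j': 1}
sum of values = 29

29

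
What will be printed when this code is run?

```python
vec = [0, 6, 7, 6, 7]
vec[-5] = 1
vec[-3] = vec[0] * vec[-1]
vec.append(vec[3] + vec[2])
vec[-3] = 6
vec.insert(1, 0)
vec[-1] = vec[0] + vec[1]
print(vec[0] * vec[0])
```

vec[-5] = 1 → [1, 6, 7, 6, 7]
vec[-3] = vec[0]*vec[-1] = 1*7 = 7 → [1, 6, 7, 6, 7]
append vec[3]+vec[2] = 6+7 = 13 → [1, 6, 7, 6, 7, 13]
vec[-3] = 6 → [1, 6, 7, 6, 7, 13]
insert 0 at 1 → [1, 0, 6, 7, 6, 7, 13]
vec[-1] = vec[0]+vec[1] = 1+0 = 1 → [1, 0, 6, 7, 6, 7, 1]
vec[0]*vec[0] = 1*1 = 1

1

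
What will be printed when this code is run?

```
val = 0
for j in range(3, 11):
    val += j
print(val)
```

52

j=3: val = 0+3 = 3
j=4: val = 3+4 = 7
j=5: val = 7+5 = 12
j=6: val = 12+6 = 18
j=7: val = 18+7 = 25
j=8: val = 25+8 = 33
j=9: val = 33+9 = 42
j=10: val = 42+10 = 52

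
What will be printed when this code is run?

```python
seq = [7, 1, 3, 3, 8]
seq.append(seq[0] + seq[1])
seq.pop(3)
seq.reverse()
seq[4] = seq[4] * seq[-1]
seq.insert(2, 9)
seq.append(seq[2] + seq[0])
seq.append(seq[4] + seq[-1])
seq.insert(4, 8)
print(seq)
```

append seq[0]+seq[1] = 7+1 = 8 → [7, 1, 3, 3, 8, 8]
pop(3) removes 3 → [7, 1, 3, 8, 8]
reverse → [8, 8, 3, 1, 7]
seq[4] = seq[4]*seq[-1] = 7*7 = 49 → [8, 8, 3, 1, 49]
insert 9 at 2 → [8, 8, 9, 3, 1, 49]
append seq[2]+seq[0] = 9+8 = 17 → [8, 8, 9, 3, 1, 49, 17]
append seq[4]+seq[-1] = 1+17 = 18 → [8, 8, 9, 3, 1, 49, 17, 18]
insert 8 at 4 → [8, 8, 9, 3, 8, 1, 49, 17, 18]

[8, 8, 9, 3, 8, 1, 49, 17, 18]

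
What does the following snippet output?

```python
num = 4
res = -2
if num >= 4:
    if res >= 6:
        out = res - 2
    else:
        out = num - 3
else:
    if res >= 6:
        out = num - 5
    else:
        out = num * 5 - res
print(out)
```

num=4, res=-2
num >= 4 is True; res >= 6 is False
→ out = num - 3 = 1

1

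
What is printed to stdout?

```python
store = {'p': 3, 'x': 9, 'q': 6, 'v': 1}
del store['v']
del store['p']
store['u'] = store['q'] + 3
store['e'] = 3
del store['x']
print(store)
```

{'q': 6, 'u': 9, 'e': 3}

del 'v' → {'p': 3, 'x': 9, 'q': 6}
del 'p' → {'x': 9, 'q': 6}
store['u'] = store['q']+3 = 9 → {'x': 9, 'q': 6, 'u': 9}
store['e'] = 3 → {'x': 9, 'q': 6, 'u': 9, 'e': 3}
del 'x' → {'q': 6, 'u': 9, 'e': 3}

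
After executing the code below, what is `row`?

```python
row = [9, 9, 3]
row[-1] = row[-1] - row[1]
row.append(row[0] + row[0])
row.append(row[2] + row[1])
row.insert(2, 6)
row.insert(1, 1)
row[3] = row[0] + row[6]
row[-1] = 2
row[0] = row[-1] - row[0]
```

row[-1] = row[-1]-row[1] = 3-9 = -6 → [9, 9, -6]
append row[0]+row[0] = 9+9 = 18 → [9, 9, -6, 18]
append row[2]+row[1] = (-6)+9 = 3 → [9, 9, -6, 18, 3]
insert 6 at 2 → [9, 9, 6, -6, 18, 3]
insert 1 at 1 → [9, 1, 9, 6, -6, 18, 3]
row[3] = row[0]+row[6] = 9+3 = 12 → [9, 1, 9, 12, -6, 18, 3]
row[-1] = 2 → [9, 1, 9, 12, -6, 18, 2]
row[0] = row[-1]-row[0] = 2-9 = -7 → [-7, 1, 9, 12, -6, 18, 2]

[-7, 1, 9, 12, -6, 18, 2]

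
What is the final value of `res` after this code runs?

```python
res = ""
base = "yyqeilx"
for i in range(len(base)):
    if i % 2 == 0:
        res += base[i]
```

i=0: add 'y' → 'y'
i=1: skip
i=2: add 'q' → 'yq'
i=3: skip
i=4: add 'i' → 'yqi'
i=5: skip
i=6: add 'x' → 'yqix'

'yqix'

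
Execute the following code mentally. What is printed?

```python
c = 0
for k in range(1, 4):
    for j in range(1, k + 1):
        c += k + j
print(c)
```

k=1,j=1: c = 0+2 = 2
k=2,j=1: c = 2+3 = 5
k=2,j=2: c = 5+4 = 9
k=3,j=1: c = 9+4 = 13
k=3,j=2: c = 13+5 = 18
k=3,j=3: c = 18+6 = 24

24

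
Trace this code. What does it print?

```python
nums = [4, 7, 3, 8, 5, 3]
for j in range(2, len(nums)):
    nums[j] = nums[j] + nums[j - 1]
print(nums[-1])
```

j=2: nums[2] = 3+7 = 10 → [4, 7, 10, 8, 5, 3]
j=3: nums[3] = 8+10 = 18 → [4, 7, 10, 18, 5, 3]
j=4: nums[4] = 5+18 = 23 → [4, 7, 10, 18, 23, 3]
j=5: nums[5] = 3+23 = 26 → [4, 7, 10, 18, 23, 26]

26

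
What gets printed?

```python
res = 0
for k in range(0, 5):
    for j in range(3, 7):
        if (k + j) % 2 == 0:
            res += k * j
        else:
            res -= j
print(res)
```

k=0,j=3: odd sum, res = 0-3 = -3
k=0,j=4: even sum, res = (-3)+0 = -3
k=0,j=5: odd sum, res = (-3)-5 = -8
k=0,j=6: even sum, res = (-8)+0 = -8
k=1,j=3: even sum, res = (-8)+3 = -5
k=1,j=4: odd sum, res = (-5)-4 = -9
k=1,j=5: even sum, res = (-9)+5 = -4
k=1,j=6: odd sum, res = (-4)-6 = -10
k=2,j=3: odd sum, res = (-10)-3 = -13
k=2,j=4: even sum, res = (-13)+8 = -5
k=2,j=5: odd sum, res = (-5)-5 = -10
k=2,j=6: even sum, res = (-10)+12 = 2
k=3,j=3: even sum, res = 2+9 = 11
k=3,j=4: odd sum, res = 11-4 = 7
k=3,j=5: even sum, res = 7+15 = 22
k=3,j=6: odd sum, res = 22-6 = 16
k=4,j=3: odd sum, res = 16-3 = 13
k=4,j=4: even sum, res = 13+16 = 29
k=4,j=5: odd sum, res = 29-5 = 24
k=4,j=6: even sum, res = 24+24 = 48

48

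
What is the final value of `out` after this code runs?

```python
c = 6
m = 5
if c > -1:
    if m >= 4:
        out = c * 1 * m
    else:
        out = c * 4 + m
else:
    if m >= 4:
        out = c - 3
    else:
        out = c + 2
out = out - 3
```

27

c=6, m=5
c > -1 is True; m >= 4 is True
→ out = c * 1 * m = 30
out = 30-3 = 27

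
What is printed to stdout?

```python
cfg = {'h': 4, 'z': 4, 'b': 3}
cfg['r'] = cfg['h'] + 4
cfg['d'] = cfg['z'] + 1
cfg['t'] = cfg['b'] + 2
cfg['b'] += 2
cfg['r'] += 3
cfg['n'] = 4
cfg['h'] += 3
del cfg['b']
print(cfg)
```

cfg['r'] = cfg['h']+4 = 8 → {'h': 4, 'z': 4, 'b': 3, 'r': 8}
cfg['d'] = cfg['z']+1 = 5 → {'h': 4, 'z': 4, 'b': 3, 'r': 8, 'd': 5}
cfg['t'] = cfg['b']+2 = 5 → {'h': 4, 'z': 4, 'b': 3, 'r': 8, 'd': 5, 't': 5}
cfg['b'] = 3+2 = 5 → {'h': 4, 'z': 4, 'b': 5, 'r': 8, 'd': 5, 't': 5}
cfg['r'] = 8+3 = 11 → {'h': 4, 'z': 4, 'b': 5, 'r': 11, 'd': 5, 't': 5}
cfg['n'] = 4 → {'h': 4, 'z': 4, 'b': 5, 'r': 11, 'd': 5, 't': 5, 'n': 4}
cfg['h'] = 4+3 = 7 → {'h': 7, 'z': 4, 'b': 5, 'r': 11, 'd': 5, 't': 5, 'n': 4}
del 'b' → {'h': 7, 'z': 4, 'r': 11, 'd': 5, 't': 5, 'n': 4}

{'h': 7, 'z': 4, 'r': 11, 'd': 5, 't': 5, 'n': 4}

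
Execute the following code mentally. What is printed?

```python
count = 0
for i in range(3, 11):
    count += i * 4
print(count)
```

i=3: count = 0+3*4 = 12
i=4: count = 12+4*4 = 28
i=5: count = 28+5*4 = 48
i=6: count = 48+6*4 = 72
i=7: count = 72+7*4 = 100
i=8: count = 100+8*4 = 132
i=9: count = 132+9*4 = 168
i=10: count = 168+10*4 = 208

208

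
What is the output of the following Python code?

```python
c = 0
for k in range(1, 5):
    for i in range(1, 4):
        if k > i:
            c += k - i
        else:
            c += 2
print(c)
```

22

k=1,i=1: not 1>1, c = 0+2 = 2
k=1,i=2: not 1>2, c = 2+2 = 4
k=1,i=3: not 1>3, c = 4+2 = 6
k=2,i=1: 2>1, c = 6+1 = 7
k=2,i=2: not 2>2, c = 7+2 = 9
k=2,i=3: not 2>3, c = 9+2 = 11
k=3,i=1: 3>1, c = 11+2 = 13
k=3,i=2: 3>2, c = 13+1 = 14
k=3,i=3: not 3>3, c = 14+2 = 16
k=4,i=1: 4>1, c = 16+3 = 19
k=4,i=2: 4>2, c = 19+2 = 21
k=4,i=3: 4>3, c = 21+1 = 22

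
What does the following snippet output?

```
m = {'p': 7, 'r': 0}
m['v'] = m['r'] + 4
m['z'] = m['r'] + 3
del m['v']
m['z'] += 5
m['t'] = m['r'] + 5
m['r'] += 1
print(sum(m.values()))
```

m['v'] = m['r']+4 = 4 → {'p': 7, 'r': 0, 'v': 4}
m['z'] = m['r']+3 = 3 → {'p': 7, 'r': 0, 'v': 4, 'z': 3}
del 'v' → {'p': 7, 'r': 0, 'z': 3}
m['z'] = 3+5 = 8 → {'p': 7, 'r': 0, 'z': 8}
m['t'] = m['r']+5 = 5 → {'p': 7, 'r': 0, 'z': 8, 't': 5}
m['r'] = 0+1 = 1 → {'p': 7, 'r': 1, 'z': 8, 't': 5}
sum of values = 21

21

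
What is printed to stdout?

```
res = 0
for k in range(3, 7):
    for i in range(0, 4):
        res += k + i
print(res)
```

k=3,i=0: res = 0+3 = 3
k=3,i=1: res = 3+4 = 7
k=3,i=2: res = 7+5 = 12
k=3,i=3: res = 12+6 = 18
k=4,i=0: res = 18+4 = 22
k=4,i=1: res = 22+5 = 27
k=4,i=2: res = 27+6 = 33
k=4,i=3: res = 33+7 = 40
k=5,i=0: res = 40+5 = 45
k=5,i=1: res = 45+6 = 51
k=5,i=2: res = 51+7 = 58
k=5,i=3: res = 58+8 = 66
k=6,i=0: res = 66+6 = 72
k=6,i=1: res = 72+7 = 79
k=6,i=2: res = 79+8 = 87
k=6,i=3: res = 87+9 = 96

96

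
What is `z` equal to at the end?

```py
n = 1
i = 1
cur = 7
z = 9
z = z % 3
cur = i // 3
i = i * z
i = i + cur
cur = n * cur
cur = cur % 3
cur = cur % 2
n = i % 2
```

0

z = 9%3 = 0
cur = 1//3 = 0
i = 1*0 = 0
i = 0+0 = 0
cur = 1*0 = 0
cur = 0%3 = 0
cur = 0%2 = 0
n = 0%2 = 0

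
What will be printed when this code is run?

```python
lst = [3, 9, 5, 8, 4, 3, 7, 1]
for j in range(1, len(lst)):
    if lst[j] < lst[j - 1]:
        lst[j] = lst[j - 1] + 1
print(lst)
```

[3, 9, 10, 11, 12, 13, 14, 15]

j=1: 9>=3, unchanged → [3, 9, 5, 8, 4, 3, 7, 1]
j=2: 5<9, lst[2] = 9+1 = 10 → [3, 9, 10, 8, 4, 3, 7, 1]
j=3: 8<10, lst[3] = 10+1 = 11 → [3, 9, 10, 11, 4, 3, 7, 1]
j=4: 4<11, lst[4] = 11+1 = 12 → [3, 9, 10, 11, 12, 3, 7, 1]
j=5: 3<12, lst[5] = 12+1 = 13 → [3, 9, 10, 11, 12, 13, 7, 1]
j=6: 7<13, lst[6] = 13+1 = 14 → [3, 9, 10, 11, 12, 13, 14, 1]
j=7: 1<14, lst[7] = 14+1 = 15 → [3, 9, 10, 11, 12, 13, 14, 15]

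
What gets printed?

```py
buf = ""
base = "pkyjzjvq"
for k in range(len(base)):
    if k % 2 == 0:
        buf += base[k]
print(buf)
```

pyzv

k=0: add 'p' → 'p'
k=1: skip
k=2: add 'y' → 'py'
k=3: skip
k=4: add 'z' → 'pyz'
k=5: skip
k=6: add 'v' → 'pyzv'
k=7: skip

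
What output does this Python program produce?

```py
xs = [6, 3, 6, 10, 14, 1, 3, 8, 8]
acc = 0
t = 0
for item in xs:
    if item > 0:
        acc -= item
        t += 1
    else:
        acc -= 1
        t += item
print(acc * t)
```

-531

item=6: >0, acc = 0-6 = -6; t=1
item=3: >0, acc = (-6)-3 = -9; t=2
item=6: >0, acc = (-9)-6 = -15; t=3
item=10: >0, acc = (-15)-10 = -25; t=4
item=14: >0, acc = (-25)-14 = -39; t=5
item=1: >0, acc = (-39)-1 = -40; t=6
item=3: >0, acc = (-40)-3 = -43; t=7
item=8: >0, acc = (-43)-8 = -51; t=8
item=8: >0, acc = (-51)-8 = -59; t=9
acc*t = (-59)*9 = -531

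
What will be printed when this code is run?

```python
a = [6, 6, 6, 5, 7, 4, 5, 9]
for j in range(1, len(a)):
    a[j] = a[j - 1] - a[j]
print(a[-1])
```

-36

j=1: a[1] = 6-6 = 0 → [6, 0, 6, 5, 7, 4, 5, 9]
j=2: a[2] = 0-6 = -6 → [6, 0, -6, 5, 7, 4, 5, 9]
j=3: a[3] = (-6)-5 = -11 → [6, 0, -6, -11, 7, 4, 5, 9]
j=4: a[4] = (-11)-7 = -18 → [6, 0, -6, -11, -18, 4, 5, 9]
j=5: a[5] = (-18)-4 = -22 → [6, 0, -6, -11, -18, -22, 5, 9]
j=6: a[6] = (-22)-5 = -27 → [6, 0, -6, -11, -18, -22, -27, 9]
j=7: a[7] = (-27)-9 = -36 → [6, 0, -6, -11, -18, -22, -27, -36]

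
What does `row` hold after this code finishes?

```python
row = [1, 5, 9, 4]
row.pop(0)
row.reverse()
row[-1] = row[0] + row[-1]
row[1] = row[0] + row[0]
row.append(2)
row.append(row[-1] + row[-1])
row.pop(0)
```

pop(0) removes 1 → [5, 9, 4]
reverse → [4, 9, 5]
row[-1] = row[0]+row[-1] = 4+5 = 9 → [4, 9, 9]
row[1] = row[0]+row[0] = 4+4 = 8 → [4, 8, 9]
append 2 → [4, 8, 9, 2]
append row[-1]+row[-1] = 2+2 = 4 → [4, 8, 9, 2, 4]
pop(0) removes 4 → [8, 9, 2, 4]

[8, 9, 2, 4]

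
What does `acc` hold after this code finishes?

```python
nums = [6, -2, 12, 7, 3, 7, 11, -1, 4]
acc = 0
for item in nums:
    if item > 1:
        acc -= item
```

-50

item=6: >1, acc = 0-6 = -6
item=-2: not >1
item=12: >1, acc = (-6)-12 = -18
item=7: >1, acc = (-18)-7 = -25
item=3: >1, acc = (-25)-3 = -28
item=7: >1, acc = (-28)-7 = -35
item=11: >1, acc = (-35)-11 = -46
item=-1: not >1
item=4: >1, acc = (-46)-4 = -50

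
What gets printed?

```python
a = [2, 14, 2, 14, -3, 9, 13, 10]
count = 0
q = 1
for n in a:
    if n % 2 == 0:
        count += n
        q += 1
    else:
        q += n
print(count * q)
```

1050

n=2: even, count = 0+2 = 2; q=2
n=14: even, count = 2+14 = 16; q=3
n=2: even, count = 16+2 = 18; q=4
n=14: even, count = 18+14 = 32; q=5
n=-3: not even; q=2
n=9: not even; q=11
n=13: not even; q=24
n=10: even, count = 32+10 = 42; q=25
count*q = 42*25 = 1050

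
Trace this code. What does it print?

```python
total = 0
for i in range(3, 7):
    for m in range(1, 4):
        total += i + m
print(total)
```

i=3,m=1: total = 0+4 = 4
i=3,m=2: total = 4+5 = 9
i=3,m=3: total = 9+6 = 15
i=4,m=1: total = 15+5 = 20
i=4,m=2: total = 20+6 = 26
i=4,m=3: total = 26+7 = 33
i=5,m=1: total = 33+6 = 39
i=5,m=2: total = 39+7 = 46
i=5,m=3: total = 46+8 = 54
i=6,m=1: total = 54+7 = 61
i=6,m=2: total = 61+8 = 69
i=6,m=3: total = 69+9 = 78

78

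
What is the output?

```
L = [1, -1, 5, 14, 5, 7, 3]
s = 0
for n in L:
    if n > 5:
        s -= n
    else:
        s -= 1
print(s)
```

n=1: not >5, s = 0-1 = -1
n=-1: not >5, s = (-1)-1 = -2
n=5: not >5, s = (-2)-1 = -3
n=14: >5, s = (-3)-14 = -17
n=5: not >5, s = (-17)-1 = -18
n=7: >5, s = (-18)-7 = -25
n=3: not >5, s = (-25)-1 = -26

-26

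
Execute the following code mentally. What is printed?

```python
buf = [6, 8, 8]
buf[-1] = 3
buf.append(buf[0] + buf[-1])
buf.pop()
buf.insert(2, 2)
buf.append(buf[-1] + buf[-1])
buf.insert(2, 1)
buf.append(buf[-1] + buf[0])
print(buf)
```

buf[-1] = 3 → [6, 8, 3]
append buf[0]+buf[-1] = 6+3 = 9 → [6, 8, 3, 9]
pop() removes 9 → [6, 8, 3]
insert 2 at 2 → [6, 8, 2, 3]
append buf[-1]+buf[-1] = 3+3 = 6 → [6, 8, 2, 3, 6]
insert 1 at 2 → [6, 8, 1, 2, 3, 6]
append buf[-1]+buf[0] = 6+6 = 12 → [6, 8, 1, 2, 3, 6, 12]

[6, 8, 1, 2, 3, 6, 12]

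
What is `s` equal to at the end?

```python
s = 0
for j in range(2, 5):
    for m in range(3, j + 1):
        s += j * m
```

37

j=3,m=3: s = 0+9 = 9
j=4,m=3: s = 9+12 = 21
j=4,m=4: s = 21+16 = 37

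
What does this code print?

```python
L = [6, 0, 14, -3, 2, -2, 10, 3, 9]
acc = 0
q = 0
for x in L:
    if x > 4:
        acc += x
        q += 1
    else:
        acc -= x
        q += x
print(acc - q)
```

35

x=6: >4, acc = 0+6 = 6; q=1
x=0: not >4, acc = 6-0 = 6; q=1
x=14: >4, acc = 6+14 = 20; q=2
x=-3: not >4, acc = 20-(-3) = 23; q=-1
x=2: not >4, acc = 23-2 = 21; q=1
x=-2: not >4, acc = 21-(-2) = 23; q=-1
x=10: >4, acc = 23+10 = 33; q=0
x=3: not >4, acc = 33-3 = 30; q=3
x=9: >4, acc = 30+9 = 39; q=4
acc-q = 39-4 = 35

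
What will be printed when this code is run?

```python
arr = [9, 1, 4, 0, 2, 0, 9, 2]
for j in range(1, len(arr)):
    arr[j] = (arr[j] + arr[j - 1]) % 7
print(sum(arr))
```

26

j=1: arr[1] = (1+9)%7 = 3 → [9, 3, 4, 0, 2, 0, 9, 2]
j=2: arr[2] = (4+3)%7 = 0 → [9, 3, 0, 0, 2, 0, 9, 2]
j=3: arr[3] = (0+0)%7 = 0 → [9, 3, 0, 0, 2, 0, 9, 2]
j=4: arr[4] = (2+0)%7 = 2 → [9, 3, 0, 0, 2, 0, 9, 2]
j=5: arr[5] = (0+2)%7 = 2 → [9, 3, 0, 0, 2, 2, 9, 2]
j=6: arr[6] = (9+2)%7 = 4 → [9, 3, 0, 0, 2, 2, 4, 2]
j=7: arr[7] = (2+4)%7 = 6 → [9, 3, 0, 0, 2, 2, 4, 6]
sum = 26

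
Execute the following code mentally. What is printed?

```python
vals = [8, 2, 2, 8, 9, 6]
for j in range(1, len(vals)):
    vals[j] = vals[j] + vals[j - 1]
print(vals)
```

j=1: vals[1] = 2+8 = 10 → [8, 10, 2, 8, 9, 6]
j=2: vals[2] = 2+10 = 12 → [8, 10, 12, 8, 9, 6]
j=3: vals[3] = 8+12 = 20 → [8, 10, 12, 20, 9, 6]
j=4: vals[4] = 9+20 = 29 → [8, 10, 12, 20, 29, 6]
j=5: vals[5] = 6+29 = 35 → [8, 10, 12, 20, 29, 35]

[8, 10, 12, 20, 29, 35]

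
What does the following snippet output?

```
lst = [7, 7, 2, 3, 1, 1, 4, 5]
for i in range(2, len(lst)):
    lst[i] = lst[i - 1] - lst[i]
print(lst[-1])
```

i=2: lst[2] = 7-2 = 5 → [7, 7, 5, 3, 1, 1, 4, 5]
i=3: lst[3] = 5-3 = 2 → [7, 7, 5, 2, 1, 1, 4, 5]
i=4: lst[4] = 2-1 = 1 → [7, 7, 5, 2, 1, 1, 4, 5]
i=5: lst[5] = 1-1 = 0 → [7, 7, 5, 2, 1, 0, 4, 5]
i=6: lst[6] = 0-4 = -4 → [7, 7, 5, 2, 1, 0, -4, 5]
i=7: lst[7] = (-4)-5 = -9 → [7, 7, 5, 2, 1, 0, -4, -9]

-9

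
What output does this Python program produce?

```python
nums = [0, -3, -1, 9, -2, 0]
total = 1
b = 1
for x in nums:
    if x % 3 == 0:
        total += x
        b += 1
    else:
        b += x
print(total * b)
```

14

x=0: %3==0, total = 1+0 = 1; b=2
x=-3: %3==0, total = 1+(-3) = -2; b=3
x=-1: not %3==0; b=2
x=9: %3==0, total = (-2)+9 = 7; b=3
x=-2: not %3==0; b=1
x=0: %3==0, total = 7+0 = 7; b=2
total*b = 7*2 = 14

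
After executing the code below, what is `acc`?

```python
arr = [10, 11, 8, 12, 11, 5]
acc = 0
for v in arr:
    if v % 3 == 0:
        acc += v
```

v=10: not %3==0
v=11: not %3==0
v=8: not %3==0
v=12: %3==0, acc = 0+12 = 12
v=11: not %3==0
v=5: not %3==0

12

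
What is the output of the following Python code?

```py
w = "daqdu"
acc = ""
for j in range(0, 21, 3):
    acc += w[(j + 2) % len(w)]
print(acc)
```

j=0: add w[2]='q' → 'q'
j=3: add w[0]='d' → 'qd'
j=6: add w[3]='d' → 'qdd'
j=9: add w[1]='a' → 'qdda'
j=12: add w[4]='u' → 'qddau'
j=15: add w[2]='q' → 'qddauq'
j=18: add w[0]='d' → 'qddauqd'

qddauqd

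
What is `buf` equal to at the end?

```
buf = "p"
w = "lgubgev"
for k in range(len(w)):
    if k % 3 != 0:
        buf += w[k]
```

'pguge'

k=0: skip
k=1: add 'g' → 'pg'
k=2: add 'u' → 'pgu'
k=3: skip
k=4: add 'g' → 'pgug'
k=5: add 'e' → 'pguge'
k=6: skip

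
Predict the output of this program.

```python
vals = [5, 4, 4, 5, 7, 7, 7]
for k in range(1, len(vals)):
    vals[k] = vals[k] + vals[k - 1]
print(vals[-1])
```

39

k=1: vals[1] = 4+5 = 9 → [5, 9, 4, 5, 7, 7, 7]
k=2: vals[2] = 4+9 = 13 → [5, 9, 13, 5, 7, 7, 7]
k=3: vals[3] = 5+13 = 18 → [5, 9, 13, 18, 7, 7, 7]
k=4: vals[4] = 7+18 = 25 → [5, 9, 13, 18, 25, 7, 7]
k=5: vals[5] = 7+25 = 32 → [5, 9, 13, 18, 25, 32, 7]
k=6: vals[6] = 7+32 = 39 → [5, 9, 13, 18, 25, 32, 39]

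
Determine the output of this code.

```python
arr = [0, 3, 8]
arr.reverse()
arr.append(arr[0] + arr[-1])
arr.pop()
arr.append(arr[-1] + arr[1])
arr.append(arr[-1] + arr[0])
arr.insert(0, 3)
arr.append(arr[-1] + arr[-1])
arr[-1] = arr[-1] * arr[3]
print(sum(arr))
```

28

reverse → [8, 3, 0]
append arr[0]+arr[-1] = 8+0 = 8 → [8, 3, 0, 8]
pop() removes 8 → [8, 3, 0]
append arr[-1]+arr[1] = 0+3 = 3 → [8, 3, 0, 3]
append arr[-1]+arr[0] = 3+8 = 11 → [8, 3, 0, 3, 11]
insert 3 at 0 → [3, 8, 3, 0, 3, 11]
append arr[-1]+arr[-1] = 11+11 = 22 → [3, 8, 3, 0, 3, 11, 22]
arr[-1] = arr[-1]*arr[3] = 22*0 = 0 → [3, 8, 3, 0, 3, 11, 0]
sum = 28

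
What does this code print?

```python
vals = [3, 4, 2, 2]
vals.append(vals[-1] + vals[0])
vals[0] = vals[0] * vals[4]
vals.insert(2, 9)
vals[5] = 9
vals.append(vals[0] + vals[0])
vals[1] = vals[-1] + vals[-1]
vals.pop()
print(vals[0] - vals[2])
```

append vals[-1]+vals[0] = 2+3 = 5 → [3, 4, 2, 2, 5]
vals[0] = vals[0]*vals[4] = 3*5 = 15 → [15, 4, 2, 2, 5]
insert 9 at 2 → [15, 4, 9, 2, 2, 5]
vals[5] = 9 → [15, 4, 9, 2, 2, 9]
append vals[0]+vals[0] = 15+15 = 30 → [15, 4, 9, 2, 2, 9, 30]
vals[1] = vals[-1]+vals[-1] = 30+30 = 60 → [15, 60, 9, 2, 2, 9, 30]
pop() removes 30 → [15, 60, 9, 2, 2, 9]
vals[0]-vals[2] = 15-9 = 6

6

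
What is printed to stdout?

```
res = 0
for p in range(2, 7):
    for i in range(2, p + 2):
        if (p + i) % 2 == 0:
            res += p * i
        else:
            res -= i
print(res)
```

p=2,i=2: even sum, res = 0+4 = 4
p=2,i=3: odd sum, res = 4-3 = 1
p=3,i=2: odd sum, res = 1-2 = -1
p=3,i=3: even sum, res = (-1)+9 = 8
p=3,i=4: odd sum, res = 8-4 = 4
p=4,i=2: even sum, res = 4+8 = 12
p=4,i=3: odd sum, res = 12-3 = 9
p=4,i=4: even sum, res = 9+16 = 25
p=4,i=5: odd sum, res = 25-5 = 20
p=5,i=2: odd sum, res = 20-2 = 18
p=5,i=3: even sum, res = 18+15 = 33
p=5,i=4: odd sum, res = 33-4 = 29
p=5,i=5: even sum, res = 29+25 = 54
p=5,i=6: odd sum, res = 54-6 = 48
p=6,i=2: even sum, res = 48+12 = 60
p=6,i=3: odd sum, res = 60-3 = 57
p=6,i=4: even sum, res = 57+24 = 81
p=6,i=5: odd sum, res = 81-5 = 76
p=6,i=6: even sum, res = 76+36 = 112
p=6,i=7: odd sum, res = 112-7 = 105

105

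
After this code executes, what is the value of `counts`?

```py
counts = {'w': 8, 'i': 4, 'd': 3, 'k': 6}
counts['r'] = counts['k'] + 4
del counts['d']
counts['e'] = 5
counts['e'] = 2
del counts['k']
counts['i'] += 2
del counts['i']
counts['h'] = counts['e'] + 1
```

counts['r'] = counts['k']+4 = 10 → {'w': 8, 'i': 4, 'd': 3, 'k': 6, 'r': 10}
del 'd' → {'w': 8, 'i': 4, 'k': 6, 'r': 10}
counts['e'] = 5 → {'w': 8, 'i': 4, 'k': 6, 'r': 10, 'e': 5}
counts['e'] = 2 → {'w': 8, 'i': 4, 'k': 6, 'r': 10, 'e': 2}
del 'k' → {'w': 8, 'i': 4, 'r': 10, 'e': 2}
counts['i'] = 4+2 = 6 → {'w': 8, 'i': 6, 'r': 10, 'e': 2}
del 'i' → {'w': 8, 'r': 10, 'e': 2}
counts['h'] = counts['e']+1 = 3 → {'w': 8, 'r': 10, 'e': 2, 'h': 3}

{'w': 8, 'r': 10, 'e': 2, 'h': 3}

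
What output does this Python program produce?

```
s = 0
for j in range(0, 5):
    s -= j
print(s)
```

-10

j=0: s = 0-0 = 0
j=1: s = 0-1 = -1
j=2: s = (-1)-2 = -3
j=3: s = (-3)-3 = -6
j=4: s = (-6)-4 = -10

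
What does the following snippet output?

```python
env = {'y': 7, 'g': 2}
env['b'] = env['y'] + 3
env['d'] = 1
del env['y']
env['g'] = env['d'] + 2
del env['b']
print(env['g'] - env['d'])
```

2

env['b'] = env['y']+3 = 10 → {'y': 7, 'g': 2, 'b': 10}
env['d'] = 1 → {'y': 7, 'g': 2, 'b': 10, 'd': 1}
del 'y' → {'g': 2, 'b': 10, 'd': 1}
env['g'] = env['d']+2 = 3 → {'g': 3, 'b': 10, 'd': 1}
del 'b' → {'g': 3, 'd': 1}
env['g']-env['d'] = 3-1 = 2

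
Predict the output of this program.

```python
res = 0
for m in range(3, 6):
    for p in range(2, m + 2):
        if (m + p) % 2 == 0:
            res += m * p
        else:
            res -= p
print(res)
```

m=3,p=2: odd sum, res = 0-2 = -2
m=3,p=3: even sum, res = (-2)+9 = 7
m=3,p=4: odd sum, res = 7-4 = 3
m=4,p=2: even sum, res = 3+8 = 11
m=4,p=3: odd sum, res = 11-3 = 8
m=4,p=4: even sum, res = 8+16 = 24
m=4,p=5: odd sum, res = 24-5 = 19
m=5,p=2: odd sum, res = 19-2 = 17
m=5,p=3: even sum, res = 17+15 = 32
m=5,p=4: odd sum, res = 32-4 = 28
m=5,p=5: even sum, res = 28+25 = 53
m=5,p=6: odd sum, res = 53-6 = 47

47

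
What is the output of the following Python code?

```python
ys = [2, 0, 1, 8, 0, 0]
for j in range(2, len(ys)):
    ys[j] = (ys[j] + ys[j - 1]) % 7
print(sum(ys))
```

9

j=2: ys[2] = (1+0)%7 = 1 → [2, 0, 1, 8, 0, 0]
j=3: ys[3] = (8+1)%7 = 2 → [2, 0, 1, 2, 0, 0]
j=4: ys[4] = (0+2)%7 = 2 → [2, 0, 1, 2, 2, 0]
j=5: ys[5] = (0+2)%7 = 2 → [2, 0, 1, 2, 2, 2]
sum = 9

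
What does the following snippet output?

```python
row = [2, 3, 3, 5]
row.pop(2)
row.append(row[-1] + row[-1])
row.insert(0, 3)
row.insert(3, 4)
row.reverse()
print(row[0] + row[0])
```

20

pop(2) removes 3 → [2, 3, 5]
append row[-1]+row[-1] = 5+5 = 10 → [2, 3, 5, 10]
insert 3 at 0 → [3, 2, 3, 5, 10]
insert 4 at 3 → [3, 2, 3, 4, 5, 10]
reverse → [10, 5, 4, 3, 2, 3]
row[0]+row[0] = 10+10 = 20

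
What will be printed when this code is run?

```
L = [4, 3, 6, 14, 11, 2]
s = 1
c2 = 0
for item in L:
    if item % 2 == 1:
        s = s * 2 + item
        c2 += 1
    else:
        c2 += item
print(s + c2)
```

item=4: not odd; c2=4
item=3: odd, s = 1*2+3 = 5; c2=5
item=6: not odd; c2=11
item=14: not odd; c2=25
item=11: odd, s = 5*2+11 = 21; c2=26
item=2: not odd; c2=28
s+c2 = 21+28 = 49

49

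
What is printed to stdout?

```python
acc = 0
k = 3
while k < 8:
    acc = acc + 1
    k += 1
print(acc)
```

k=3: acc = 0+1 = 1
k=4: acc = 1+1 = 2
k=5: acc = 2+1 = 3
k=6: acc = 3+1 = 4
k=7: acc = 4+1 = 5

5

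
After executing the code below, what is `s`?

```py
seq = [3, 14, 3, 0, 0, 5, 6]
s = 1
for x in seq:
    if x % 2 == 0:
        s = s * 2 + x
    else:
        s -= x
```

52

x=3: not even, s = 1-3 = -2
x=14: even, s = (-2)*2+14 = 10
x=3: not even, s = 10-3 = 7
x=0: even, s = 7*2+0 = 14
x=0: even, s = 14*2+0 = 28
x=5: not even, s = 28-5 = 23
x=6: even, s = 23*2+6 = 52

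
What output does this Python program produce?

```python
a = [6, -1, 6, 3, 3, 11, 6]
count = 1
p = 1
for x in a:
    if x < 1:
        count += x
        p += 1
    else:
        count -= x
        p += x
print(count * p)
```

x=6: not <1, count = 1-6 = -5; p=7
x=-1: <1, count = (-5)+(-1) = -6; p=8
x=6: not <1, count = (-6)-6 = -12; p=14
x=3: not <1, count = (-12)-3 = -15; p=17
x=3: not <1, count = (-15)-3 = -18; p=20
x=11: not <1, count = (-18)-11 = -29; p=31
x=6: not <1, count = (-29)-6 = -35; p=37
count*p = (-35)*37 = -1295

-1295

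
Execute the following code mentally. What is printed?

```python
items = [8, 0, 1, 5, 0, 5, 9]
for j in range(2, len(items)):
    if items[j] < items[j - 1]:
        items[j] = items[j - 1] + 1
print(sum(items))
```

36

j=2: 1>=0, unchanged → [8, 0, 1, 5, 0, 5, 9]
j=3: 5>=1, unchanged → [8, 0, 1, 5, 0, 5, 9]
j=4: 0<5, items[4] = 5+1 = 6 → [8, 0, 1, 5, 6, 5, 9]
j=5: 5<6, items[5] = 6+1 = 7 → [8, 0, 1, 5, 6, 7, 9]
j=6: 9>=7, unchanged → [8, 0, 1, 5, 6, 7, 9]
sum = 36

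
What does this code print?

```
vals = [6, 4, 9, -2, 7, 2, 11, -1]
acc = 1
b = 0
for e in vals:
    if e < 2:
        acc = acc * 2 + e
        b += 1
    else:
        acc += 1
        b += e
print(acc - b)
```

e=6: not <2, acc = 1+1 = 2; b=6
e=4: not <2, acc = 2+1 = 3; b=10
e=9: not <2, acc = 3+1 = 4; b=19
e=-2: <2, acc = 4*2+(-2) = 6; b=20
e=7: not <2, acc = 6+1 = 7; b=27
e=2: not <2, acc = 7+1 = 8; b=29
e=11: not <2, acc = 8+1 = 9; b=40
e=-1: <2, acc = 9*2+(-1) = 17; b=41
acc-b = 17-41 = -24

-24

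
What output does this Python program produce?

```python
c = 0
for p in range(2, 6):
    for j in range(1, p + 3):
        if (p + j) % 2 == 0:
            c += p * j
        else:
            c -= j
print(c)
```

136

p=2,j=1: odd sum, c = 0-1 = -1
p=2,j=2: even sum, c = (-1)+4 = 3
p=2,j=3: odd sum, c = 3-3 = 0
p=2,j=4: even sum, c = 0+8 = 8
p=3,j=1: even sum, c = 8+3 = 11
p=3,j=2: odd sum, c = 11-2 = 9
p=3,j=3: even sum, c = 9+9 = 18
p=3,j=4: odd sum, c = 18-4 = 14
p=3,j=5: even sum, c = 14+15 = 29
p=4,j=1: odd sum, c = 29-1 = 28
p=4,j=2: even sum, c = 28+8 = 36
p=4,j=3: odd sum, c = 36-3 = 33
p=4,j=4: even sum, c = 33+16 = 49
p=4,j=5: odd sum, c = 49-5 = 44
p=4,j=6: even sum, c = 44+24 = 68
p=5,j=1: even sum, c = 68+5 = 73
p=5,j=2: odd sum, c = 73-2 = 71
p=5,j=3: even sum, c = 71+15 = 86
p=5,j=4: odd sum, c = 86-4 = 82
p=5,j=5: even sum, c = 82+25 = 107
p=5,j=6: odd sum, c = 107-6 = 101
p=5,j=7: even sum, c = 101+35 = 136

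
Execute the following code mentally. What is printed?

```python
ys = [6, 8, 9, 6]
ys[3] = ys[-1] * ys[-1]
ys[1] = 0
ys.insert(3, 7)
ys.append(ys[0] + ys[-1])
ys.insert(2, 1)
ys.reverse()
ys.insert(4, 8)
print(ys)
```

ys[3] = ys[-1]*ys[-1] = 6*6 = 36 → [6, 8, 9, 36]
ys[1] = 0 → [6, 0, 9, 36]
insert 7 at 3 → [6, 0, 9, 7, 36]
append ys[0]+ys[-1] = 6+36 = 42 → [6, 0, 9, 7, 36, 42]
insert 1 at 2 → [6, 0, 1, 9, 7, 36, 42]
reverse → [42, 36, 7, 9, 1, 0, 6]
insert 8 at 4 → [42, 36, 7, 9, 8, 1, 0, 6]

[42, 36, 7, 9, 8, 1, 0, 6]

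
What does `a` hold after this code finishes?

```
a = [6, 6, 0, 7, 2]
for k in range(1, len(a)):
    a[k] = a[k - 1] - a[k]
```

[6, 0, 0, -7, -9]

k=1: a[1] = 6-6 = 0 → [6, 0, 0, 7, 2]
k=2: a[2] = 0-0 = 0 → [6, 0, 0, 7, 2]
k=3: a[3] = 0-7 = -7 → [6, 0, 0, -7, 2]
k=4: a[4] = (-7)-2 = -9 → [6, 0, 0, -7, -9]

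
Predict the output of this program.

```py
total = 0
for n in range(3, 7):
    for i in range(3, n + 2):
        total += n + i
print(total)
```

n=3,i=3: total = 0+6 = 6
n=3,i=4: total = 6+7 = 13
n=4,i=3: total = 13+7 = 20
n=4,i=4: total = 20+8 = 28
n=4,i=5: total = 28+9 = 37
n=5,i=3: total = 37+8 = 45
n=5,i=4: total = 45+9 = 54
n=5,i=5: total = 54+10 = 64
n=5,i=6: total = 64+11 = 75
n=6,i=3: total = 75+9 = 84
n=6,i=4: total = 84+10 = 94
n=6,i=5: total = 94+11 = 105
n=6,i=6: total = 105+12 = 117
n=6,i=7: total = 117+13 = 130

130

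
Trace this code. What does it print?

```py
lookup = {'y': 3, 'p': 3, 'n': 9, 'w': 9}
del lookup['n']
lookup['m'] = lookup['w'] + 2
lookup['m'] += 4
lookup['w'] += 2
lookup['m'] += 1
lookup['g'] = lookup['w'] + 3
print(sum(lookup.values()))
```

47

del 'n' → {'y': 3, 'p': 3, 'w': 9}
lookup['m'] = lookup['w']+2 = 11 → {'y': 3, 'p': 3, 'w': 9, 'm': 11}
lookup['m'] = 11+4 = 15 → {'y': 3, 'p': 3, 'w': 9, 'm': 15}
lookup['w'] = 9+2 = 11 → {'y': 3, 'p': 3, 'w': 11, 'm': 15}
lookup['m'] = 15+1 = 16 → {'y': 3, 'p': 3, 'w': 11, 'm': 16}
lookup['g'] = lookup['w']+3 = 14 → {'y': 3, 'p': 3, 'w': 11, 'm': 16, 'g': 14}
sum of values = 47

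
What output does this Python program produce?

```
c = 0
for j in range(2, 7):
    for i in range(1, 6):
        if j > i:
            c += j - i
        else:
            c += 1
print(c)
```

j=2,i=1: 2>1, c = 0+1 = 1
j=2,i=2: not 2>2, c = 1+1 = 2
j=2,i=3: not 2>3, c = 2+1 = 3
j=2,i=4: not 2>4, c = 3+1 = 4
j=2,i=5: not 2>5, c = 4+1 = 5
j=3,i=1: 3>1, c = 5+2 = 7
j=3,i=2: 3>2, c = 7+1 = 8
j=3,i=3: not 3>3, c = 8+1 = 9
j=3,i=4: not 3>4, c = 9+1 = 10
j=3,i=5: not 3>5, c = 10+1 = 11
j=4,i=1: 4>1, c = 11+3 = 14
j=4,i=2: 4>2, c = 14+2 = 16
j=4,i=3: 4>3, c = 16+1 = 17
j=4,i=4: not 4>4, c = 17+1 = 18
j=4,i=5: not 4>5, c = 18+1 = 19
j=5,i=1: 5>1, c = 19+4 = 23
j=5,i=2: 5>2, c = 23+3 = 26
j=5,i=3: 5>3, c = 26+2 = 28
j=5,i=4: 5>4, c = 28+1 = 29
j=5,i=5: not 5>5, c = 29+1 = 30
j=6,i=1: 6>1, c = 30+5 = 35
j=6,i=2: 6>2, c = 35+4 = 39
j=6,i=3: 6>3, c = 39+3 = 42
j=6,i=4: 6>4, c = 42+2 = 44
j=6,i=5: 6>5, c = 44+1 = 45

45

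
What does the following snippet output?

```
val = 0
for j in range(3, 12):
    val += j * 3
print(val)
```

j=3: val = 0+3*3 = 9
j=4: val = 9+4*3 = 21
j=5: val = 21+5*3 = 36
j=6: val = 36+6*3 = 54
j=7: val = 54+7*3 = 75
j=8: val = 75+8*3 = 99
j=9: val = 99+9*3 = 126
j=10: val = 126+10*3 = 156
j=11: val = 156+11*3 = 189

189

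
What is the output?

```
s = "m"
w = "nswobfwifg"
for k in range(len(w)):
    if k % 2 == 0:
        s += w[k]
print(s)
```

mnwbwf

k=0: add 'n' → 'mn'
k=1: skip
k=2: add 'w' → 'mnw'
k=3: skip
k=4: add 'b' → 'mnwb'
k=5: skip
k=6: add 'w' → 'mnwbw'
k=7: skip
k=8: add 'f' → 'mnwbwf'
k=9: skip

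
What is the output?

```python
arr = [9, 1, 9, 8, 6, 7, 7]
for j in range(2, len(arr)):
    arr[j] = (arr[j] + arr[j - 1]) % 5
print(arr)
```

[9, 1, 0, 3, 4, 1, 3]

j=2: arr[2] = (9+1)%5 = 0 → [9, 1, 0, 8, 6, 7, 7]
j=3: arr[3] = (8+0)%5 = 3 → [9, 1, 0, 3, 6, 7, 7]
j=4: arr[4] = (6+3)%5 = 4 → [9, 1, 0, 3, 4, 7, 7]
j=5: arr[5] = (7+4)%5 = 1 → [9, 1, 0, 3, 4, 1, 7]
j=6: arr[6] = (7+1)%5 = 3 → [9, 1, 0, 3, 4, 1, 3]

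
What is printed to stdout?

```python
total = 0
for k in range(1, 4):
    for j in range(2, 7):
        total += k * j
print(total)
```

k=1,j=2: total = 0+2 = 2
k=1,j=3: total = 2+3 = 5
k=1,j=4: total = 5+4 = 9
k=1,j=5: total = 9+5 = 14
k=1,j=6: total = 14+6 = 20
k=2,j=2: total = 20+4 = 24
k=2,j=3: total = 24+6 = 30
k=2,j=4: total = 30+8 = 38
k=2,j=5: total = 38+10 = 48
k=2,j=6: total = 48+12 = 60
k=3,j=2: total = 60+6 = 66
k=3,j=3: total = 66+9 = 75
k=3,j=4: total = 75+12 = 87
k=3,j=5: total = 87+15 = 102
k=3,j=6: total = 102+18 = 120

120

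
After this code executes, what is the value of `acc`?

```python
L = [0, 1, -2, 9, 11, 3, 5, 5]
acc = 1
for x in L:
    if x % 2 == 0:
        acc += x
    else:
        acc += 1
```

x=0: even, acc = 1+0 = 1
x=1: not even, acc = 1+1 = 2
x=-2: even, acc = 2+(-2) = 0
x=9: not even, acc = 0+1 = 1
x=11: not even, acc = 1+1 = 2
x=3: not even, acc = 2+1 = 3
x=5: not even, acc = 3+1 = 4
x=5: not even, acc = 4+1 = 5

5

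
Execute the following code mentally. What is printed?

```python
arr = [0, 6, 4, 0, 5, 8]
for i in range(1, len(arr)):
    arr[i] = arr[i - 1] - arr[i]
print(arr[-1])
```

i=1: arr[1] = 0-6 = -6 → [0, -6, 4, 0, 5, 8]
i=2: arr[2] = (-6)-4 = -10 → [0, -6, -10, 0, 5, 8]
i=3: arr[3] = (-10)-0 = -10 → [0, -6, -10, -10, 5, 8]
i=4: arr[4] = (-10)-5 = -15 → [0, -6, -10, -10, -15, 8]
i=5: arr[5] = (-15)-8 = -23 → [0, -6, -10, -10, -15, -23]

-23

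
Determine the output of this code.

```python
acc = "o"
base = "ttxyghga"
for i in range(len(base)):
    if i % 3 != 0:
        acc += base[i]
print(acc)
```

i=0: skip
i=1: add 't' → 'ot'
i=2: add 'x' → 'otx'
i=3: skip
i=4: add 'g' → 'otxg'
i=5: add 'h' → 'otxgh'
i=6: skip
i=7: add 'a' → 'otxgha'

otxgha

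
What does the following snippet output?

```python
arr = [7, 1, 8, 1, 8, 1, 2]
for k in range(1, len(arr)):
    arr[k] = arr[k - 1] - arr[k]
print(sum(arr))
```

-29

k=1: arr[1] = 7-1 = 6 → [7, 6, 8, 1, 8, 1, 2]
k=2: arr[2] = 6-8 = -2 → [7, 6, -2, 1, 8, 1, 2]
k=3: arr[3] = (-2)-1 = -3 → [7, 6, -2, -3, 8, 1, 2]
k=4: arr[4] = (-3)-8 = -11 → [7, 6, -2, -3, -11, 1, 2]
k=5: arr[5] = (-11)-1 = -12 → [7, 6, -2, -3, -11, -12, 2]
k=6: arr[6] = (-12)-2 = -14 → [7, 6, -2, -3, -11, -12, -14]
sum = -29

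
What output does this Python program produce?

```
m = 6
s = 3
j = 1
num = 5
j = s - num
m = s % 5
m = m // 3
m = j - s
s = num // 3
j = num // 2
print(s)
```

j = 3-5 = -2
m = 3%5 = 3
m = 3//3 = 1
m = (-2)-3 = -5
s = 5//3 = 1
j = 5//2 = 2

1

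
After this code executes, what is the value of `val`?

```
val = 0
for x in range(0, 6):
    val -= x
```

x=0: val = 0-0 = 0
x=1: val = 0-1 = -1
x=2: val = (-1)-2 = -3
x=3: val = (-3)-3 = -6
x=4: val = (-6)-4 = -10
x=5: val = (-10)-5 = -15

-15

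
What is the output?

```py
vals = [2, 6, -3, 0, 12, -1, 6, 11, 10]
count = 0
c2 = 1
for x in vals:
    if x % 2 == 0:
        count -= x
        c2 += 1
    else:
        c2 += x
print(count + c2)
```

x=2: even, count = 0-2 = -2; c2=2
x=6: even, count = (-2)-6 = -8; c2=3
x=-3: not even; c2=0
x=0: even, count = (-8)-0 = -8; c2=1
x=12: even, count = (-8)-12 = -20; c2=2
x=-1: not even; c2=1
x=6: even, count = (-20)-6 = -26; c2=2
x=11: not even; c2=13
x=10: even, count = (-26)-10 = -36; c2=14
count+c2 = (-36)+14 = -22

-22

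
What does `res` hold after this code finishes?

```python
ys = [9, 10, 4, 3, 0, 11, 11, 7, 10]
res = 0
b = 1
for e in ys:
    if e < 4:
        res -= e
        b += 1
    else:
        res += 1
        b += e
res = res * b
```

260

e=9: not <4, res = 0+1 = 1; b=10
e=10: not <4, res = 1+1 = 2; b=20
e=4: not <4, res = 2+1 = 3; b=24
e=3: <4, res = 3-3 = 0; b=25
e=0: <4, res = 0-0 = 0; b=26
e=11: not <4, res = 0+1 = 1; b=37
e=11: not <4, res = 1+1 = 2; b=48
e=7: not <4, res = 2+1 = 3; b=55
e=10: not <4, res = 3+1 = 4; b=65
res*b = 4*65 = 260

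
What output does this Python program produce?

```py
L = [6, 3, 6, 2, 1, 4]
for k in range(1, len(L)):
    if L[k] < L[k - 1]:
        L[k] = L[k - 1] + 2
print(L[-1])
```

16

k=1: 3<6, L[1] = 6+2 = 8 → [6, 8, 6, 2, 1, 4]
k=2: 6<8, L[2] = 8+2 = 10 → [6, 8, 10, 2, 1, 4]
k=3: 2<10, L[3] = 10+2 = 12 → [6, 8, 10, 12, 1, 4]
k=4: 1<12, L[4] = 12+2 = 14 → [6, 8, 10, 12, 14, 4]
k=5: 4<14, L[5] = 14+2 = 16 → [6, 8, 10, 12, 14, 16]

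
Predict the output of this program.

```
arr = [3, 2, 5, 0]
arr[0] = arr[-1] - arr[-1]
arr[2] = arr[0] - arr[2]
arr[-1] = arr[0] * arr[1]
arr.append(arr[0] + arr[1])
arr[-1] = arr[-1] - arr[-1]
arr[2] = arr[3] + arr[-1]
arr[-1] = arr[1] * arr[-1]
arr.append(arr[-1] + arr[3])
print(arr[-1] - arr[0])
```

arr[0] = arr[-1]-arr[-1] = 0-0 = 0 → [0, 2, 5, 0]
arr[2] = arr[0]-arr[2] = 0-5 = -5 → [0, 2, -5, 0]
arr[-1] = arr[0]*arr[1] = 0*2 = 0 → [0, 2, -5, 0]
append arr[0]+arr[1] = 0+2 = 2 → [0, 2, -5, 0, 2]
arr[-1] = arr[-1]-arr[-1] = 2-2 = 0 → [0, 2, -5, 0, 0]
arr[2] = arr[3]+arr[-1] = 0+0 = 0 → [0, 2, 0, 0, 0]
arr[-1] = arr[1]*arr[-1] = 2*0 = 0 → [0, 2, 0, 0, 0]
append arr[-1]+arr[3] = 0+0 = 0 → [0, 2, 0, 0, 0, 0]
arr[-1]-arr[0] = 0-0 = 0

0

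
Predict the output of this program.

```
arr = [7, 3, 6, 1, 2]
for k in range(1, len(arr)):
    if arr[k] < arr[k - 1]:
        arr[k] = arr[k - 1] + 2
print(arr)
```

k=1: 3<7, arr[1] = 7+2 = 9 → [7, 9, 6, 1, 2]
k=2: 6<9, arr[2] = 9+2 = 11 → [7, 9, 11, 1, 2]
k=3: 1<11, arr[3] = 11+2 = 13 → [7, 9, 11, 13, 2]
k=4: 2<13, arr[4] = 13+2 = 15 → [7, 9, 11, 13, 15]

[7, 9, 11, 13, 15]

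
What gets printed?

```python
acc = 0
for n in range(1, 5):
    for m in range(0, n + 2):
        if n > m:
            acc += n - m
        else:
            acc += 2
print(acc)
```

n=1,m=0: 1>0, acc = 0+1 = 1
n=1,m=1: not 1>1, acc = 1+2 = 3
n=1,m=2: not 1>2, acc = 3+2 = 5
n=2,m=0: 2>0, acc = 5+2 = 7
n=2,m=1: 2>1, acc = 7+1 = 8
n=2,m=2: not 2>2, acc = 8+2 = 10
n=2,m=3: not 2>3, acc = 10+2 = 12
n=3,m=0: 3>0, acc = 12+3 = 15
n=3,m=1: 3>1, acc = 15+2 = 17
n=3,m=2: 3>2, acc = 17+1 = 18
n=3,m=3: not 3>3, acc = 18+2 = 20
n=3,m=4: not 3>4, acc = 20+2 = 22
n=4,m=0: 4>0, acc = 22+4 = 26
n=4,m=1: 4>1, acc = 26+3 = 29
n=4,m=2: 4>2, acc = 29+2 = 31
n=4,m=3: 4>3, acc = 31+1 = 32
n=4,m=4: not 4>4, acc = 32+2 = 34
n=4,m=5: not 4>5, acc = 34+2 = 36

36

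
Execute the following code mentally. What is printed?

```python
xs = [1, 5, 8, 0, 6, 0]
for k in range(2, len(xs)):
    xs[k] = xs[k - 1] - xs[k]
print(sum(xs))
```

-18

k=2: xs[2] = 5-8 = -3 → [1, 5, -3, 0, 6, 0]
k=3: xs[3] = (-3)-0 = -3 → [1, 5, -3, -3, 6, 0]
k=4: xs[4] = (-3)-6 = -9 → [1, 5, -3, -3, -9, 0]
k=5: xs[5] = (-9)-0 = -9 → [1, 5, -3, -3, -9, -9]
sum = -18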